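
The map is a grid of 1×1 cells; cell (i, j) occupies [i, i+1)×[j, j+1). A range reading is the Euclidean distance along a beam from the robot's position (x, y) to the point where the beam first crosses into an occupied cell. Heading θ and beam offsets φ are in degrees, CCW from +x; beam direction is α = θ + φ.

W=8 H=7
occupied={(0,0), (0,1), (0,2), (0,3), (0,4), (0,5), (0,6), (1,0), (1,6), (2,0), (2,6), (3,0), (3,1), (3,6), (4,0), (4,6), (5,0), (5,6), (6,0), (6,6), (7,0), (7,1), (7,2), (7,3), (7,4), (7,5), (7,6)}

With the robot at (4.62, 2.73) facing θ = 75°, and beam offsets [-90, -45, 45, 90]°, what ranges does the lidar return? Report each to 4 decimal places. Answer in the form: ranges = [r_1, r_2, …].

beam 1: φ=-90°, α=345°
  cosα=0.9659 sinα=-0.2588 | (4,2) | tMaxX 0.3934 tMaxY 2.8205 | tΔX 1.0353 tΔY 3.8637
    t=0.3934 [x] (5,2)
    t=1.4287 [x] (6,2)
    t=2.4640 [x] (7,2) — stop
  → r_1 = 2.4640
beam 2: φ=-45°, α=30°
  cosα=0.8660 sinα=0.5000 | (4,2) | tMaxX 0.4388 tMaxY 0.5400 | tΔX 1.1547 tΔY 2.0000
    t=0.4388 [x] (5,2)
    t=0.5400 [y] (5,3)
    t=1.5935 [x] (6,3)
    t=2.5400 [y] (6,4)
    t=2.7482 [x] (7,4) — stop
  → r_2 = 2.7482
beam 3: φ=45°, α=120°
  cosα=-0.5000 sinα=0.8660 | (4,2) | tMaxX 1.2400 tMaxY 0.3118 | tΔX 2.0000 tΔY 1.1547
    t=0.3118 [y] (4,3)
    t=1.2400 [x] (3,3)
    t=1.4665 [y] (3,4)
    t=2.6212 [y] (3,5)
    t=3.2400 [x] (2,5)
    t=3.7759 [y] (2,6) — stop
  → r_3 = 3.7759
beam 4: φ=90°, α=165°
  cosα=-0.9659 sinα=0.2588 | (4,2) | tMaxX 0.6419 tMaxY 1.0432 | tΔX 1.0353 tΔY 3.8637
    t=0.6419 [x] (3,2)
    t=1.0432 [y] (3,3)
    t=1.6771 [x] (2,3)
    t=2.7124 [x] (1,3)
    t=3.7477 [x] (0,3) — stop
  → r_4 = 3.7477

ranges = [2.4640, 2.7482, 3.7759, 3.7477]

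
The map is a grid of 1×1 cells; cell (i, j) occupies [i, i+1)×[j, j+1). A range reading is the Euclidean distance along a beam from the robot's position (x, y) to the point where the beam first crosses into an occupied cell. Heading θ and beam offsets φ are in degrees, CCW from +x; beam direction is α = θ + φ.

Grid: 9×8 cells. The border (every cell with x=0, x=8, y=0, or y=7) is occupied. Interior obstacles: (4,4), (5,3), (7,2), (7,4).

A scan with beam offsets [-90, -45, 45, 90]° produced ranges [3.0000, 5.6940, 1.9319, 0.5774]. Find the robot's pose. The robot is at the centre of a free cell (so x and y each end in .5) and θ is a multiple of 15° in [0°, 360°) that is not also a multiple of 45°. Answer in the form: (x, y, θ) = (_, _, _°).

Enumerate (i+0.5, j+0.5, θ) over the 38 free cells and 16 admissible headings. For each, cast all 4 beams and compare to the given ranges.
  (1.5, 5.5, 165°): beam 1 = 1.5529 ≠ 3.0000 ✗
  (7.5, 6.5, 15°): beam 1 = 1.5529 ≠ 3.0000 ✗
  (1.5, 1.5, 165°): beam 1 = 5.6940 ≠ 3.0000 ✗
  (1.5, 4.5, 300°): beam 1 = 0.5774 ≠ 3.0000 ✗
  (7.5, 3.5, 255°): beam 1 = 1.5529 ≠ 3.0000 ✗
  …
  (2.5, 6.5, 330°): r_1=3.0000, r_2=5.6940, r_3=1.9319, r_4=0.5774 — all match ✓
Unique over the lattice → pose = (2.5, 6.5, 330°).

(x, y, θ) = (2.5, 6.5, 330°)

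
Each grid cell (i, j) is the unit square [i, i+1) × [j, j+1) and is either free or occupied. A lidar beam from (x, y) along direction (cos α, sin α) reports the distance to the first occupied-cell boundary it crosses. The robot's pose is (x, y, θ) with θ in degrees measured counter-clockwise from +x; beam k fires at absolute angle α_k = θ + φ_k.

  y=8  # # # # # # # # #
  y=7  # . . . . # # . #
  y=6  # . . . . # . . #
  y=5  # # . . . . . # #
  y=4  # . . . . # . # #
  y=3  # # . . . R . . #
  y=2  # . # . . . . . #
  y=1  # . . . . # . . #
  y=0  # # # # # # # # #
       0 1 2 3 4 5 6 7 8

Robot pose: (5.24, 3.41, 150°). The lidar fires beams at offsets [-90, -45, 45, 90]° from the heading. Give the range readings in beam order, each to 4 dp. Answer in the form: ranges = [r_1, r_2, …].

ranges = [0.6813, 0.6108, 2.3190, 2.7828]

beam 1: φ=-90°, α=60°
  dir = (cos 60°, sin 60°) = (0.5000, 0.8660); from cell (5,3)
  next x-line at t=1.5200, next y-line at t=0.6813; Δt_x=2.0000, Δt_y=1.1547
    y: enter (5,4) at t=0.6813 ← occupied
  → r_1 = 0.6813
beam 2: φ=-45°, α=105°
  dir = (cos 105°, sin 105°) = (-0.2588, 0.9659); from cell (5,3)
  next x-line at t=0.9273, next y-line at t=0.6108; Δt_x=3.8637, Δt_y=1.0353
    y: enter (5,4) at t=0.6108 ← occupied
  → r_2 = 0.6108
beam 3: φ=45°, α=195°
  dir = (cos 195°, sin 195°) = (-0.9659, -0.2588); from cell (5,3)
  next x-line at t=0.2485, next y-line at t=1.5841; Δt_x=1.0353, Δt_y=3.8637
    x: enter (4,3) at t=0.2485
    x: enter (3,3) at t=1.2837
    y: enter (3,2) at t=1.5841
    x: enter (2,2) at t=2.3190 ← occupied
  → r_3 = 2.3190
beam 4: φ=90°, α=240°
  dir = (cos 240°, sin 240°) = (-0.5000, -0.8660); from cell (5,3)
  next x-line at t=0.4800, next y-line at t=0.4734; Δt_x=2.0000, Δt_y=1.1547
    y: enter (5,2) at t=0.4734
    x: enter (4,2) at t=0.4800
    y: enter (4,1) at t=1.6281
    x: enter (3,1) at t=2.4800
    y: enter (3,0) at t=2.7828 ← occupied
  → r_4 = 2.7828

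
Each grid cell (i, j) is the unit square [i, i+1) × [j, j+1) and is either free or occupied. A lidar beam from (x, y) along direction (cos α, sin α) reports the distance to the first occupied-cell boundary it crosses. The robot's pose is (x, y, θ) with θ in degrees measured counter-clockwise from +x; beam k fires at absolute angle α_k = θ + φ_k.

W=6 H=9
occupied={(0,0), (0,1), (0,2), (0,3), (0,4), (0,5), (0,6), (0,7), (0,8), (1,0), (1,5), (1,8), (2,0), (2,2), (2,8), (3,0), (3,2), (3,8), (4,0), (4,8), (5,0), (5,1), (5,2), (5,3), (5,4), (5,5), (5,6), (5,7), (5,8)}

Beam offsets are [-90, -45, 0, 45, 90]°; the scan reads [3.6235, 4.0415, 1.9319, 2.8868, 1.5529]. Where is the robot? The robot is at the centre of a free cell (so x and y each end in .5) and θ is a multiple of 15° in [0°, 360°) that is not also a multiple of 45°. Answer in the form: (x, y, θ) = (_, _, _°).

Candidates: 25 free-cell centres × 16 headings = 400 poses. Raycast each; keep the one whose scan matches to 4 dp.
  (4.5, 3.5, 150°): beam 1 = 1.0000 ≠ 3.6235 ✗
  (4.5, 1.5, 120°): beam 1 = 0.5774 ≠ 3.6235 ✗
  (4.5, 3.5, 105°): beam 1 = 0.5176 ≠ 3.6235 ✗
  (3.5, 3.5, 330°): beam 1 = 0.5774 ≠ 3.6235 ✗
  …
  (3.5, 4.5, 165°): r_1=3.6235, r_2=4.0415, r_3=1.9319, r_4=2.8868, r_5=1.5529 — all match ✓
No second candidate reproduces the full scan.

(x, y, θ) = (3.5, 4.5, 165°)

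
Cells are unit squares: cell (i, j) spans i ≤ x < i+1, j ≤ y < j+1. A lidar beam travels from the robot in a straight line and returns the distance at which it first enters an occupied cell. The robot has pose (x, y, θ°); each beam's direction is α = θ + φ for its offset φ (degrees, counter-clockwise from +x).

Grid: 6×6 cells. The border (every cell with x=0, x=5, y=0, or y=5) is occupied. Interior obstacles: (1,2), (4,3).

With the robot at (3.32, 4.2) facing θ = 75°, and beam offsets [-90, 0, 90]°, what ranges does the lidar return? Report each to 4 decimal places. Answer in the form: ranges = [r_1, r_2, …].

ranges = [0.7727, 0.8282, 2.4018]

beam 1: φ=-90°, α=345°
  dir = (cos 345°, sin 345°) = (0.9659, -0.2588); from cell (3,4)
  next x-line at t=0.7040, next y-line at t=0.7727; Δt_x=1.0353, Δt_y=3.8637
    x: enter (4,4) at t=0.7040
    y: enter (4,3) at t=0.7727 ← occupied
  → r_1 = 0.7727
beam 2: φ=0°, α=75°
  dir = (cos 75°, sin 75°) = (0.2588, 0.9659); from cell (3,4)
  next x-line at t=2.6273, next y-line at t=0.8282; Δt_x=3.8637, Δt_y=1.0353
    y: enter (3,5) at t=0.8282 ← occupied
  → r_2 = 0.8282
beam 3: φ=90°, α=165°
  dir = (cos 165°, sin 165°) = (-0.9659, 0.2588); from cell (3,4)
  next x-line at t=0.3313, next y-line at t=3.0910; Δt_x=1.0353, Δt_y=3.8637
    x: enter (2,4) at t=0.3313
    x: enter (1,4) at t=1.3666
    x: enter (0,4) at t=2.4018 ← occupied
  → r_3 = 2.4018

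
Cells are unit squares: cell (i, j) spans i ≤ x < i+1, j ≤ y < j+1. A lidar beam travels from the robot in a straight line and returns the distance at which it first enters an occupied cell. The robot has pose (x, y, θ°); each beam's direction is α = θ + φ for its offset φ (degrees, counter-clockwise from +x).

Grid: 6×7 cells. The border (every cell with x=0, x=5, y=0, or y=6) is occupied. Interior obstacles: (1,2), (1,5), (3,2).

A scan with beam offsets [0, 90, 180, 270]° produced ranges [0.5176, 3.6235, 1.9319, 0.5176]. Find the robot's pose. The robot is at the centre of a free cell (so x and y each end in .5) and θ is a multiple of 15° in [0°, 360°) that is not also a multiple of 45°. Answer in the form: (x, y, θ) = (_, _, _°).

(x, y, θ) = (4.5, 5.5, 105°)

The pose lattice has 17·16 = 272 candidates. Test each by forward raycasting.
  (3.5, 4.5, 15°): beam 1 = 1.5529 ≠ 0.5176 ✗
  (3.5, 4.5, 285°): beam 1 = 1.5529 ≠ 0.5176 ✗
  (3.5, 5.5, 240°): beam 1 = 3.0000 ≠ 0.5176 ✗
  …
  (4.5, 5.5, 105°): r_1=0.5176, r_2=3.6235, r_3=1.9319, r_4=0.5176 — all match ✓
Only this pose fits every beam.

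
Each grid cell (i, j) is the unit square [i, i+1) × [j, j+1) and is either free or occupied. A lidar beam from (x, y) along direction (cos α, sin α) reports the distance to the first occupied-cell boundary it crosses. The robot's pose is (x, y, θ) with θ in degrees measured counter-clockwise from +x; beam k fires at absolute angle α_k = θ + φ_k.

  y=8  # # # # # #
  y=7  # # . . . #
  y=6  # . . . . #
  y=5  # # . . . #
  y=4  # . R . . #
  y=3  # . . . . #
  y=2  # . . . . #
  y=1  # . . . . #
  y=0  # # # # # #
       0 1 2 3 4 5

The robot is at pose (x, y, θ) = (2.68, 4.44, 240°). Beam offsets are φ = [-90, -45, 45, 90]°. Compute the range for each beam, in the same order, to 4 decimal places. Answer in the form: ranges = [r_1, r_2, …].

ranges = [1.1200, 1.7393, 3.5614, 2.6789]

beam 1: φ=-90°, α=150°
  dir = (cos 150°, sin 150°) = (-0.8660, 0.5000); from cell (2,4)
  next x-line at t=0.7852, next y-line at t=1.1200; Δt_x=1.1547, Δt_y=2.0000
    x: enter (1,4) at t=0.7852
    y: enter (1,5) at t=1.1200 ← occupied
  → r_1 = 1.1200
beam 2: φ=-45°, α=195°
  dir = (cos 195°, sin 195°) = (-0.9659, -0.2588); from cell (2,4)
  next x-line at t=0.7040, next y-line at t=1.7000; Δt_x=1.0353, Δt_y=3.8637
    x: enter (1,4) at t=0.7040
    y: enter (1,3) at t=1.7000
    x: enter (0,3) at t=1.7393 ← occupied
  → r_2 = 1.7393
beam 3: φ=45°, α=285°
  dir = (cos 285°, sin 285°) = (0.2588, -0.9659); from cell (2,4)
  next x-line at t=1.2364, next y-line at t=0.4555; Δt_x=3.8637, Δt_y=1.0353
    y: enter (2,3) at t=0.4555
    x: enter (3,3) at t=1.2364
    y: enter (3,2) at t=1.4908
    y: enter (3,1) at t=2.5261
    y: enter (3,0) at t=3.5614 ← occupied
  → r_3 = 3.5614
beam 4: φ=90°, α=330°
  dir = (cos 330°, sin 330°) = (0.8660, -0.5000); from cell (2,4)
  next x-line at t=0.3695, next y-line at t=0.8800; Δt_x=1.1547, Δt_y=2.0000
    x: enter (3,4) at t=0.3695
    y: enter (3,3) at t=0.8800
    x: enter (4,3) at t=1.5242
    x: enter (5,3) at t=2.6789 ← occupied
  → r_4 = 2.6789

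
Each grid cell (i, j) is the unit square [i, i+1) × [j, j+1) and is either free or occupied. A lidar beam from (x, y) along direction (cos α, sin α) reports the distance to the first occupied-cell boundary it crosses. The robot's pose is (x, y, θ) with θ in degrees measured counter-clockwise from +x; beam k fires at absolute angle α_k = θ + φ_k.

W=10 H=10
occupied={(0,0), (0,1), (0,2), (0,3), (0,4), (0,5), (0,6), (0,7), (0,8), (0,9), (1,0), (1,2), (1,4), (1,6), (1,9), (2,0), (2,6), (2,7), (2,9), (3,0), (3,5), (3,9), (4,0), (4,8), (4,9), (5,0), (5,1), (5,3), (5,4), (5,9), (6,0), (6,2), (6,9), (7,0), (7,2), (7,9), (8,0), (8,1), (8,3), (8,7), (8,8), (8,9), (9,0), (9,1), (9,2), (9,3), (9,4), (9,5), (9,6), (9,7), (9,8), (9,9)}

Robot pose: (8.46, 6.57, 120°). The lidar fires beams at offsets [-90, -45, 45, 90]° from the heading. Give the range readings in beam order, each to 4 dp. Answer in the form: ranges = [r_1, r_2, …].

beam 1: φ=-90°, α=30°
  cosα=0.8660 sinα=0.5000 | (8,6) | tMaxX 0.6235 tMaxY 0.8600 | tΔX 1.1547 tΔY 2.0000
    t=0.6235 [x] (9,6) — stop
  → r_1 = 0.6235
beam 2: φ=-45°, α=75°
  cosα=0.2588 sinα=0.9659 | (8,6) | tMaxX 2.0864 tMaxY 0.4452 | tΔX 3.8637 tΔY 1.0353
    t=0.4452 [y] (8,7) — stop
  → r_2 = 0.4452
beam 3: φ=45°, α=165°
  cosα=-0.9659 sinα=0.2588 | (8,6) | tMaxX 0.4762 tMaxY 1.6614 | tΔX 1.0353 tΔY 3.8637
    t=0.4762 [x] (7,6)
    t=1.5115 [x] (6,6)
    t=1.6614 [y] (6,7)
    t=2.5468 [x] (5,7)
    t=3.5821 [x] (4,7)
    t=4.6173 [x] (3,7)
    t=5.5251 [y] (3,8)
    t=5.6526 [x] (2,8)
    t=6.6879 [x] (1,8)
    t=7.7232 [x] (0,8) — stop
  → r_3 = 7.7232
beam 4: φ=90°, α=210°
  cosα=-0.8660 sinα=-0.5000 | (8,6) | tMaxX 0.5312 tMaxY 1.1400 | tΔX 1.1547 tΔY 2.0000
    t=0.5312 [x] (7,6)
    t=1.1400 [y] (7,5)
    t=1.6859 [x] (6,5)
    t=2.8406 [x] (5,5)
    t=3.1400 [y] (5,4) — stop
  → r_4 = 3.1400

ranges = [0.6235, 0.4452, 7.7232, 3.1400]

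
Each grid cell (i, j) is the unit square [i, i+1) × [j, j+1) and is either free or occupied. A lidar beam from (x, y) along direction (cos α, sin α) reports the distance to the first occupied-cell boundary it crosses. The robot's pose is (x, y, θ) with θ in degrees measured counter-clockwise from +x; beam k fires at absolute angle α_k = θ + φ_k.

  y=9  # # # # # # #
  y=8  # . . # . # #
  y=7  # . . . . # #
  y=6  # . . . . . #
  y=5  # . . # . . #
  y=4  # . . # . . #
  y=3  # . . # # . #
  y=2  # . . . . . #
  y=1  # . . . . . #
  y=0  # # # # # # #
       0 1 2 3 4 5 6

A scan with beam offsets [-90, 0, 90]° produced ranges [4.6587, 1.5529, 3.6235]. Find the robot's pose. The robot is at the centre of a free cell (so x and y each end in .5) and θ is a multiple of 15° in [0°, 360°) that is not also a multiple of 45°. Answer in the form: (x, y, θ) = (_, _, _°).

(x, y, θ) = (2.5, 4.5, 195°)

The pose lattice has 33·16 = 528 candidates. Test each by forward raycasting.
  (2.5, 8.5, 30°): beam 1 = 2.8868 ≠ 4.6587 ✗
  (2.5, 6.5, 75°): beam 1 = 3.6235 ≠ 4.6587 ✗
  (2.5, 8.5, 255°): beam 1 = 1.5529 ≠ 4.6587 ✗
  (5.5, 6.5, 210°): beam 1 = 0.5774 ≠ 4.6587 ✗
  (1.5, 2.5, 300°): beam 1 = 0.5774 ≠ 4.6587 ✗
  …
  (2.5, 4.5, 195°): r_1=4.6587, r_2=1.5529, r_3=3.6235 — all match ✓
Only this pose fits every beam.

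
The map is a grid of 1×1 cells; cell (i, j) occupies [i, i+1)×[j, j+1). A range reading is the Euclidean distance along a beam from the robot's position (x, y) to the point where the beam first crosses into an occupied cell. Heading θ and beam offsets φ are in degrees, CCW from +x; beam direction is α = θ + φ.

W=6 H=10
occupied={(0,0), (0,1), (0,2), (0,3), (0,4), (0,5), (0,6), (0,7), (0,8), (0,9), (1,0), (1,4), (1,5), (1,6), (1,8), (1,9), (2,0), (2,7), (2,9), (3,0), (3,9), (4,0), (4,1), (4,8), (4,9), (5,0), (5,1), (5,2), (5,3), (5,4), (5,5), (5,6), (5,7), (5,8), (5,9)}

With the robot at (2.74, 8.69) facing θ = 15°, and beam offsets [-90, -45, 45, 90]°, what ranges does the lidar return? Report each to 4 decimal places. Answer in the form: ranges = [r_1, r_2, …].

beam 1: φ=-90°, α=285°
  cosα=0.2588 sinα=-0.9659 | (2,8) | tMaxX 1.0046 tMaxY 0.7143 | tΔX 3.8637 tΔY 1.0353
    t=0.7143 [y] (2,7) — stop
  → r_1 = 0.7143
beam 2: φ=-45°, α=330°
  cosα=0.8660 sinα=-0.5000 | (2,8) | tMaxX 0.3002 tMaxY 1.3800 | tΔX 1.1547 tΔY 2.0000
    t=0.3002 [x] (3,8)
    t=1.3800 [y] (3,7)
    t=1.4549 [x] (4,7)
    t=2.6096 [x] (5,7) — stop
  → r_2 = 2.6096
beam 3: φ=45°, α=60°
  cosα=0.5000 sinα=0.8660 | (2,8) | tMaxX 0.5200 tMaxY 0.3580 | tΔX 2.0000 tΔY 1.1547
    t=0.3580 [y] (2,9) — stop
  → r_3 = 0.3580
beam 4: φ=90°, α=105°
  cosα=-0.2588 sinα=0.9659 | (2,8) | tMaxX 2.8591 tMaxY 0.3209 | tΔX 3.8637 tΔY 1.0353
    t=0.3209 [y] (2,9) — stop
  → r_4 = 0.3209

ranges = [0.7143, 2.6096, 0.3580, 0.3209]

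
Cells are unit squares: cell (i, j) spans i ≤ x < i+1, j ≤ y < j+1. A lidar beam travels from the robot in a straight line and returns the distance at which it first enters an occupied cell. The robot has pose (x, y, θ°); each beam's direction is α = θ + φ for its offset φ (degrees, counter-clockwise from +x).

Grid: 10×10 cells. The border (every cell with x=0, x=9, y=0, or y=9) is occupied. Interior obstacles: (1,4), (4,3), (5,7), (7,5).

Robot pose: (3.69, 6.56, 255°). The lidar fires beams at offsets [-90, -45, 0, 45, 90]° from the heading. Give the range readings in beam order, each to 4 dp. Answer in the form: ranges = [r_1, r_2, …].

beam 1: φ=-90°, α=165°
  dir = (cos 165°, sin 165°) = (-0.9659, 0.2588); from cell (3,6)
  next x-line at t=0.7143, next y-line at t=1.7000; Δt_x=1.0353, Δt_y=3.8637
    x: enter (2,6) at t=0.7143
    y: enter (2,7) at t=1.7000
    x: enter (1,7) at t=1.7496
    x: enter (0,7) at t=2.7849 ← occupied
  → r_1 = 2.7849
beam 2: φ=-45°, α=210°
  dir = (cos 210°, sin 210°) = (-0.8660, -0.5000); from cell (3,6)
  next x-line at t=0.7967, next y-line at t=1.1200; Δt_x=1.1547, Δt_y=2.0000
    x: enter (2,6) at t=0.7967
    y: enter (2,5) at t=1.1200
    x: enter (1,5) at t=1.9514
    x: enter (0,5) at t=3.1061 ← occupied
  → r_2 = 3.1061
beam 3: φ=0°, α=255°
  dir = (cos 255°, sin 255°) = (-0.2588, -0.9659); from cell (3,6)
  next x-line at t=2.6660, next y-line at t=0.5798; Δt_x=3.8637, Δt_y=1.0353
    y: enter (3,5) at t=0.5798
    y: enter (3,4) at t=1.6150
    y: enter (3,3) at t=2.6503
    x: enter (2,3) at t=2.6660
    y: enter (2,2) at t=3.6856
    y: enter (2,1) at t=4.7209
    y: enter (2,0) at t=5.7561 ← occupied
  → r_3 = 5.7561
beam 4: φ=45°, α=300°
  dir = (cos 300°, sin 300°) = (0.5000, -0.8660); from cell (3,6)
  next x-line at t=0.6200, next y-line at t=0.6466; Δt_x=2.0000, Δt_y=1.1547
    x: enter (4,6) at t=0.6200
    y: enter (4,5) at t=0.6466
    y: enter (4,4) at t=1.8013
    x: enter (5,4) at t=2.6200
    y: enter (5,3) at t=2.9560
    y: enter (5,2) at t=4.1107
    x: enter (6,2) at t=4.6200
    y: enter (6,1) at t=5.2654
    y: enter (6,0) at t=6.4201 ← occupied
  → r_4 = 6.4201
beam 5: φ=90°, α=345°
  dir = (cos 345°, sin 345°) = (0.9659, -0.2588); from cell (3,6)
  next x-line at t=0.3209, next y-line at t=2.1637; Δt_x=1.0353, Δt_y=3.8637
    x: enter (4,6) at t=0.3209
    x: enter (5,6) at t=1.3562
    y: enter (5,5) at t=2.1637
    x: enter (6,5) at t=2.3915
    x: enter (7,5) at t=3.4268 ← occupied
  → r_5 = 3.4268

ranges = [2.7849, 3.1061, 5.7561, 6.4201, 3.4268]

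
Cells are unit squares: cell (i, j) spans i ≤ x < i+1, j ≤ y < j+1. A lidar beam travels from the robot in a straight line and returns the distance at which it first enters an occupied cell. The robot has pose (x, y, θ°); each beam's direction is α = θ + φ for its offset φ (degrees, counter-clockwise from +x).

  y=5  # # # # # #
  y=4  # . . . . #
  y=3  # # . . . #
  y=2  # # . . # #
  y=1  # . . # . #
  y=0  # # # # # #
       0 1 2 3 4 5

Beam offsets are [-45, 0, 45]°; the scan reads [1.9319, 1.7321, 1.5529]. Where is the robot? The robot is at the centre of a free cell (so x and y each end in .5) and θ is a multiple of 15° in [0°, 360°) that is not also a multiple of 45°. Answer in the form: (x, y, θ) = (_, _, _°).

Candidates: 12 free-cell centres × 16 headings = 192 poses. Raycast each; keep the one whose scan matches to 4 dp.
  (3.5, 3.5, 240°): beam 1 = 1.5529 ≠ 1.9319 ✗
  (4.5, 4.5, 150°): beam 1 = 0.5176 ≠ 1.9319 ✗
  (4.5, 1.5, 210°): beam 1 = 0.5176 ≠ 1.9319 ✗
  (2.5, 3.5, 30°): beam 2 = 2.8868 ≠ 1.7321 ✗
  (4.5, 1.5, 60°): beam 1 = 0.5176 ≠ 1.9319 ✗
  …
  (3.5, 4.5, 330°): r_1=1.9319, r_2=1.7321, r_3=1.5529 — all match ✓
Only this pose fits every beam.

(x, y, θ) = (3.5, 4.5, 330°)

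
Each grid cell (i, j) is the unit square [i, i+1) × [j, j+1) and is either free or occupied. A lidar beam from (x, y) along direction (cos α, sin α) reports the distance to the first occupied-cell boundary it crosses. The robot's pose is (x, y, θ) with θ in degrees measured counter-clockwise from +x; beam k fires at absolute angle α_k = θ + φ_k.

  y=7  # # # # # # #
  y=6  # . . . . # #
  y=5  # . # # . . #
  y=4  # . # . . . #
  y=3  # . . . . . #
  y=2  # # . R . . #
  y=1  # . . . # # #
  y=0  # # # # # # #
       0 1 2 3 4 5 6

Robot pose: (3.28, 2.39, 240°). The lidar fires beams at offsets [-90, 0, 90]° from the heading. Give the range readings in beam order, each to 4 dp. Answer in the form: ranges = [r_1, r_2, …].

ranges = [2.6327, 1.6050, 0.8314]

beam 1: φ=-90°, α=150°
  dir = (cos 150°, sin 150°) = (-0.8660, 0.5000); from cell (3,2)
  next x-line at t=0.3233, next y-line at t=1.2200; Δt_x=1.1547, Δt_y=2.0000
    x: enter (2,2) at t=0.3233
    y: enter (2,3) at t=1.2200
    x: enter (1,3) at t=1.4780
    x: enter (0,3) at t=2.6327 ← occupied
  → r_1 = 2.6327
beam 2: φ=0°, α=240°
  dir = (cos 240°, sin 240°) = (-0.5000, -0.8660); from cell (3,2)
  next x-line at t=0.5600, next y-line at t=0.4503; Δt_x=2.0000, Δt_y=1.1547
    y: enter (3,1) at t=0.4503
    x: enter (2,1) at t=0.5600
    y: enter (2,0) at t=1.6050 ← occupied
  → r_2 = 1.6050
beam 3: φ=90°, α=330°
  dir = (cos 330°, sin 330°) = (0.8660, -0.5000); from cell (3,2)
  next x-line at t=0.8314, next y-line at t=0.7800; Δt_x=1.1547, Δt_y=2.0000
    y: enter (3,1) at t=0.7800
    x: enter (4,1) at t=0.8314 ← occupied
  → r_3 = 0.8314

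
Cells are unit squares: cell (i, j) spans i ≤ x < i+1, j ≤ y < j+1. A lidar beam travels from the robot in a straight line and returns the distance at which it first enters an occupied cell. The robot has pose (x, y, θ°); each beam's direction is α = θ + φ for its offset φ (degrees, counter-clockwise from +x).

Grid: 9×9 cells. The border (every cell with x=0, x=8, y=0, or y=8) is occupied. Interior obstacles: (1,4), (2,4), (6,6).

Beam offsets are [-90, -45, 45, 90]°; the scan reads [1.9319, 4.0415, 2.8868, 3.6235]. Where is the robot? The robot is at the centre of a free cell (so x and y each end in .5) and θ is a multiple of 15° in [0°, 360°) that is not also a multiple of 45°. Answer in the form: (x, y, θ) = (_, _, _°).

Candidates: 46 free-cell centres × 16 headings = 736 poses. Raycast each; keep the one whose scan matches to 4 dp.
  (2.5, 5.5, 300°): beam 1 = 1.0000 ≠ 1.9319 ✗
  (3.5, 7.5, 165°): beam 1 = 0.5176 ≠ 1.9319 ✗
  (3.5, 4.5, 15°): beam 1 = 3.6235 ≠ 1.9319 ✗
  (4.5, 1.5, 330°): beam 1 = 0.5774 ≠ 1.9319 ✗
  (5.5, 3.5, 195°): beam 1 = 4.6587 ≠ 1.9319 ✗
  …
  (4.5, 3.5, 255°): r_1=1.9319, r_2=4.0415, r_3=2.8868, r_4=3.6235 — all match ✓
Only this pose fits every beam.

(x, y, θ) = (4.5, 3.5, 255°)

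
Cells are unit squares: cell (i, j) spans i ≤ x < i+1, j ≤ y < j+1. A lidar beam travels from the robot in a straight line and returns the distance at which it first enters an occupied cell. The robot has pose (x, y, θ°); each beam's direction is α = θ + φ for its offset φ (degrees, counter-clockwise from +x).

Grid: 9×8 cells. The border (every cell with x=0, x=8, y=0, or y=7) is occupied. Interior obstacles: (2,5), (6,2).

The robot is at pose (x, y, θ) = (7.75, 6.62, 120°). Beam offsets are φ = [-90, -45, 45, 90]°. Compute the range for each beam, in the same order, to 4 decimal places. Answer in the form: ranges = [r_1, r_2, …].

beam 1: φ=-90°, α=30°
  d=(0.8660,0.5000)  start (7,6)  tX=0.2887 tY=0.7600  stride 1/|dx|=1.1547 1/|dy|=2.0000
    cross x-line → (8,6), t=0.2887 (wall)
  → r_1 = 0.2887
beam 2: φ=-45°, α=75°
  d=(0.2588,0.9659)  start (7,6)  tX=0.9659 tY=0.3934  stride 1/|dx|=3.8637 1/|dy|=1.0353
    cross y-line → (7,7), t=0.3934 (wall)
  → r_2 = 0.3934
beam 3: φ=45°, α=165°
  d=(-0.9659,0.2588)  start (7,6)  tX=0.7765 tY=1.4682  stride 1/|dx|=1.0353 1/|dy|=3.8637
    cross x-line → (6,6), t=0.7765
    cross y-line → (6,7), t=1.4682 (wall)
  → r_3 = 1.4682
beam 4: φ=90°, α=210°
  d=(-0.8660,-0.5000)  start (7,6)  tX=0.8660 tY=1.2400  stride 1/|dx|=1.1547 1/|dy|=2.0000
    cross x-line → (6,6), t=0.8660
    cross y-line → (6,5), t=1.2400
    cross x-line → (5,5), t=2.0207
    cross x-line → (4,5), t=3.1754
    cross y-line → (4,4), t=3.2400
    cross x-line → (3,4), t=4.3301
    cross y-line → (3,3), t=5.2400
    cross x-line → (2,3), t=5.4848
    cross x-line → (1,3), t=6.6395
    cross y-line → (1,2), t=7.2400
    cross x-line → (0,2), t=7.7942 (wall)
  → r_4 = 7.7942

ranges = [0.2887, 0.3934, 1.4682, 7.7942]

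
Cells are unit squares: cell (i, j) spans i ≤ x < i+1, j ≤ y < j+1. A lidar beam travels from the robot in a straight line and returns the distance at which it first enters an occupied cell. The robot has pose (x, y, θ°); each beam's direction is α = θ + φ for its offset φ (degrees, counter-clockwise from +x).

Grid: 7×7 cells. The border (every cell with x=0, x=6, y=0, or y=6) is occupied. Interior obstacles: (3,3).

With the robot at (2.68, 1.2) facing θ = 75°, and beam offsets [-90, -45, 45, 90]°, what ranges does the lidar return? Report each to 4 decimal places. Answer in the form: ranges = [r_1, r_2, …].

ranges = [0.7727, 3.8336, 3.3600, 1.7393]

beam 1: φ=-90°, α=345°
  direction (0.9659, -0.2588); cell (2,1); t to first gridline: x 0.3313, y 0.7727 (then +1.0353 / +3.8637)
    (3,1) via x @ 0.3313
    (3,0) via y @ 0.7727  # hit
  → r_1 = 0.7727
beam 2: φ=-45°, α=30°
  direction (0.8660, 0.5000); cell (2,1); t to first gridline: x 0.3695, y 1.6000 (then +1.1547 / +2.0000)
    (3,1) via x @ 0.3695
    (4,1) via x @ 1.5242
    (4,2) via y @ 1.6000
    (5,2) via x @ 2.6789
    (5,3) via y @ 3.6000
    (6,3) via x @ 3.8336  # hit
  → r_2 = 3.8336
beam 3: φ=45°, α=120°
  direction (-0.5000, 0.8660); cell (2,1); t to first gridline: x 1.3600, y 0.9238 (then +2.0000 / +1.1547)
    (2,2) via y @ 0.9238
    (1,2) via x @ 1.3600
    (1,3) via y @ 2.0785
    (1,4) via y @ 3.2332
    (0,4) via x @ 3.3600  # hit
  → r_3 = 3.3600
beam 4: φ=90°, α=165°
  direction (-0.9659, 0.2588); cell (2,1); t to first gridline: x 0.7040, y 3.0910 (then +1.0353 / +3.8637)
    (1,1) via x @ 0.7040
    (0,1) via x @ 1.7393  # hit
  → r_4 = 1.7393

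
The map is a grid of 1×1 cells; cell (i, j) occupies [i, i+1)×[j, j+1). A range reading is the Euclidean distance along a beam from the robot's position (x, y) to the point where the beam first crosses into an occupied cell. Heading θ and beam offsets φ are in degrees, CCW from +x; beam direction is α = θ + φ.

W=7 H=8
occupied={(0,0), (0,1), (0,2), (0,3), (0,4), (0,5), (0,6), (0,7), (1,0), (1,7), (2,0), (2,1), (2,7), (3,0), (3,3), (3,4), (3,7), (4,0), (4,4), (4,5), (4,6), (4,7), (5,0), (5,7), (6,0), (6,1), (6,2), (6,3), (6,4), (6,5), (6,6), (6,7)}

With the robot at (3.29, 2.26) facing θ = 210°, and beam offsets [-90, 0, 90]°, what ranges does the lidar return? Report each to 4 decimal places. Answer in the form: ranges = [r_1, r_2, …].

beam 1: φ=-90°, α=120°
  d=(-0.5000,0.8660)  start (3,2)  tX=0.5800 tY=0.8545  stride 1/|dx|=2.0000 1/|dy|=1.1547
    cross x-line → (2,2), t=0.5800
    cross y-line → (2,3), t=0.8545
    cross y-line → (2,4), t=2.0092
    cross x-line → (1,4), t=2.5800
    cross y-line → (1,5), t=3.1639
    cross y-line → (1,6), t=4.3186
    cross x-line → (0,6), t=4.5800 (wall)
  → r_1 = 4.5800
beam 2: φ=0°, α=210°
  d=(-0.8660,-0.5000)  start (3,2)  tX=0.3349 tY=0.5200  stride 1/|dx|=1.1547 1/|dy|=2.0000
    cross x-line → (2,2), t=0.3349
    cross y-line → (2,1), t=0.5200 (wall)
  → r_2 = 0.5200
beam 3: φ=90°, α=300°
  d=(0.5000,-0.8660)  start (3,2)  tX=1.4200 tY=0.3002  stride 1/|dx|=2.0000 1/|dy|=1.1547
    cross y-line → (3,1), t=0.3002
    cross x-line → (4,1), t=1.4200
    cross y-line → (4,0), t=1.4549 (wall)
  → r_3 = 1.4549

ranges = [4.5800, 0.5200, 1.4549]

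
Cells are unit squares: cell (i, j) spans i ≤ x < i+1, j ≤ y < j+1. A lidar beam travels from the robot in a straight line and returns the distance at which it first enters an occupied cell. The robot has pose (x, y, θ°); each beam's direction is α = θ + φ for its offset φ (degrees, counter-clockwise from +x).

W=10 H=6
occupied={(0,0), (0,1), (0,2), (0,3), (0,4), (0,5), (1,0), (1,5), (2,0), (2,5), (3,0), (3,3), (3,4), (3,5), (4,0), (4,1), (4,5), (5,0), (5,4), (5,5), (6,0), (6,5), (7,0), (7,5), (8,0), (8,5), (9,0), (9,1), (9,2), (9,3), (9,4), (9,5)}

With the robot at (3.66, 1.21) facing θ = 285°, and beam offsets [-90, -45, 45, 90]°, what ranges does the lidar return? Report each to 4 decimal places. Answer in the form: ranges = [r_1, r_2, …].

beam 1: φ=-90°, α=195°
  d=(-0.9659,-0.2588)  start (3,1)  tX=0.6833 tY=0.8114  stride 1/|dx|=1.0353 1/|dy|=3.8637
    cross x-line → (2,1), t=0.6833
    cross y-line → (2,0), t=0.8114 (wall)
  → r_1 = 0.8114
beam 2: φ=-45°, α=240°
  d=(-0.5000,-0.8660)  start (3,1)  tX=1.3200 tY=0.2425  stride 1/|dx|=2.0000 1/|dy|=1.1547
    cross y-line → (3,0), t=0.2425 (wall)
  → r_2 = 0.2425
beam 3: φ=45°, α=330°
  d=(0.8660,-0.5000)  start (3,1)  tX=0.3926 tY=0.4200  stride 1/|dx|=1.1547 1/|dy|=2.0000
    cross x-line → (4,1), t=0.3926 (wall)
  → r_3 = 0.3926
beam 4: φ=90°, α=15°
  d=(0.9659,0.2588)  start (3,1)  tX=0.3520 tY=3.0523  stride 1/|dx|=1.0353 1/|dy|=3.8637
    cross x-line → (4,1), t=0.3520 (wall)
  → r_4 = 0.3520

ranges = [0.8114, 0.2425, 0.3926, 0.3520]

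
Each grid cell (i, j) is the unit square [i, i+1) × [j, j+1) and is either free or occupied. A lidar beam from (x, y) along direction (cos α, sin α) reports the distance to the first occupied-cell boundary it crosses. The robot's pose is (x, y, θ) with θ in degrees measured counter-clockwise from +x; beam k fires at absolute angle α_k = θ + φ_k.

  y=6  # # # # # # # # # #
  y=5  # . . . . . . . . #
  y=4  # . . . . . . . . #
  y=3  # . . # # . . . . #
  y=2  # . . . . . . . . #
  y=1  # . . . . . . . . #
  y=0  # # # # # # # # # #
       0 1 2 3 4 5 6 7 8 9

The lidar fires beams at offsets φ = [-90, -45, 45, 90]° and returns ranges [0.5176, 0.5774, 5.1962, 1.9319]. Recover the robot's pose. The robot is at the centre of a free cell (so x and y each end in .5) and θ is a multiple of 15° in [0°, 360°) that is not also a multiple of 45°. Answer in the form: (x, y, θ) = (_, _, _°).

(x, y, θ) = (5.5, 5.5, 165°)

Enumerate (i+0.5, j+0.5, θ) over the 38 free cells and 16 admissible headings. For each, cast all 4 beams and compare to the given ranges.
  (7.5, 5.5, 345°): beam 1 = 4.6587 ≠ 0.5176 ✗
  (4.5, 4.5, 330°): beam 1 = 0.5774 ≠ 0.5176 ✗
  (4.5, 1.5, 165°): beam 1 = 1.5529 ≠ 0.5176 ✗
  (2.5, 4.5, 255°): beam 1 = 1.5529 ≠ 0.5176 ✗
  …
  (5.5, 5.5, 165°): r_1=0.5176, r_2=0.5774, r_3=5.1962, r_4=1.9319 — all match ✓
Only this pose fits every beam.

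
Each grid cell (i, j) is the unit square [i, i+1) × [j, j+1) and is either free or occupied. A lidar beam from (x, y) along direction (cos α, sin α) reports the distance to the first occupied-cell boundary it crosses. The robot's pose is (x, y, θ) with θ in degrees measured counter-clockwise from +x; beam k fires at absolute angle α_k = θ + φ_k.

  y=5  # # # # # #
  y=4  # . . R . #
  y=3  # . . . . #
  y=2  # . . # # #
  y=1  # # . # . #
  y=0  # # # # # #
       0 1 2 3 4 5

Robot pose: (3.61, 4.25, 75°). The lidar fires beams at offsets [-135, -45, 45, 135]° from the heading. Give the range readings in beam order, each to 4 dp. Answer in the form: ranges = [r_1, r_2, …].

ranges = [1.4434, 1.5000, 0.8660, 3.0138]

beam 1: φ=-135°, α=300°
  direction (0.5000, -0.8660); cell (3,4); t to first gridline: x 0.7800, y 0.2887 (then +2.0000 / +1.1547)
    (3,3) via y @ 0.2887
    (4,3) via x @ 0.7800
    (4,2) via y @ 1.4434  # hit
  → r_1 = 1.4434
beam 2: φ=-45°, α=30°
  direction (0.8660, 0.5000); cell (3,4); t to first gridline: x 0.4503, y 1.5000 (then +1.1547 / +2.0000)
    (4,4) via x @ 0.4503
    (4,5) via y @ 1.5000  # hit
  → r_2 = 1.5000
beam 3: φ=45°, α=120°
  direction (-0.5000, 0.8660); cell (3,4); t to first gridline: x 1.2200, y 0.8660 (then +2.0000 / +1.1547)
    (3,5) via y @ 0.8660  # hit
  → r_3 = 0.8660
beam 4: φ=135°, α=210°
  direction (-0.8660, -0.5000); cell (3,4); t to first gridline: x 0.7044, y 0.5000 (then +1.1547 / +2.0000)
    (3,3) via y @ 0.5000
    (2,3) via x @ 0.7044
    (1,3) via x @ 1.8591
    (1,2) via y @ 2.5000
    (0,2) via x @ 3.0138  # hit
  → r_4 = 3.0138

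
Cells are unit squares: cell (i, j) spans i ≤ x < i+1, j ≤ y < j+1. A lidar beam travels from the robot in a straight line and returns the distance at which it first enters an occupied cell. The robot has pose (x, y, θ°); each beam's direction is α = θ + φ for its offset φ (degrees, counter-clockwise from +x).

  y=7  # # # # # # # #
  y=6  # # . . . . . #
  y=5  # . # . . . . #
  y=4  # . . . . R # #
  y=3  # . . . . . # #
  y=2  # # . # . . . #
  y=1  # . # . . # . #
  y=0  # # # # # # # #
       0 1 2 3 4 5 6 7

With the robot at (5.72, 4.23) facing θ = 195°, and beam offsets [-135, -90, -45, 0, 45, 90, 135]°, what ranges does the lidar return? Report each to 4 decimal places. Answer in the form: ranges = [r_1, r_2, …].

ranges = [0.5600, 2.8677, 3.1408, 4.7524, 3.7297, 1.0818, 0.3233]

beam 1: φ=-135°, α=60°
  cosα=0.5000 sinα=0.8660 | (5,4) | tMaxX 0.5600 tMaxY 0.8891 | tΔX 2.0000 tΔY 1.1547
    t=0.5600 [x] (6,4) — stop
  → r_1 = 0.5600
beam 2: φ=-90°, α=105°
  cosα=-0.2588 sinα=0.9659 | (5,4) | tMaxX 2.7819 tMaxY 0.7972 | tΔX 3.8637 tΔY 1.0353
    t=0.7972 [y] (5,5)
    t=1.8324 [y] (5,6)
    t=2.7819 [x] (4,6)
    t=2.8677 [y] (4,7) — stop
  → r_2 = 2.8677
beam 3: φ=-45°, α=150°
  cosα=-0.8660 sinα=0.5000 | (5,4) | tMaxX 0.8314 tMaxY 1.5400 | tΔX 1.1547 tΔY 2.0000
    t=0.8314 [x] (4,4)
    t=1.5400 [y] (4,5)
    t=1.9861 [x] (3,5)
    t=3.1408 [x] (2,5) — stop
  → r_3 = 3.1408
beam 4: φ=0°, α=195°
  cosα=-0.9659 sinα=-0.2588 | (5,4) | tMaxX 0.7454 tMaxY 0.8887 | tΔX 1.0353 tΔY 3.8637
    t=0.7454 [x] (4,4)
    t=0.8887 [y] (4,3)
    t=1.7807 [x] (3,3)
    t=2.8160 [x] (2,3)
    t=3.8512 [x] (1,3)
    t=4.7524 [y] (1,2) — stop
  → r_4 = 4.7524
beam 5: φ=45°, α=240°
  cosα=-0.5000 sinα=-0.8660 | (5,4) | tMaxX 1.4400 tMaxY 0.2656 | tΔX 2.0000 tΔY 1.1547
    t=0.2656 [y] (5,3)
    t=1.4203 [y] (5,2)
    t=1.4400 [x] (4,2)
    t=2.5750 [y] (4,1)
    t=3.4400 [x] (3,1)
    t=3.7297 [y] (3,0) — stop
  → r_5 = 3.7297
beam 6: φ=90°, α=285°
  cosα=0.2588 sinα=-0.9659 | (5,4) | tMaxX 1.0818 tMaxY 0.2381 | tΔX 3.8637 tΔY 1.0353
    t=0.2381 [y] (5,3)
    t=1.0818 [x] (6,3) — stop
  → r_6 = 1.0818
beam 7: φ=135°, α=330°
  cosα=0.8660 sinα=-0.5000 | (5,4) | tMaxX 0.3233 tMaxY 0.4600 | tΔX 1.1547 tΔY 2.0000
    t=0.3233 [x] (6,4) — stop
  → r_7 = 0.3233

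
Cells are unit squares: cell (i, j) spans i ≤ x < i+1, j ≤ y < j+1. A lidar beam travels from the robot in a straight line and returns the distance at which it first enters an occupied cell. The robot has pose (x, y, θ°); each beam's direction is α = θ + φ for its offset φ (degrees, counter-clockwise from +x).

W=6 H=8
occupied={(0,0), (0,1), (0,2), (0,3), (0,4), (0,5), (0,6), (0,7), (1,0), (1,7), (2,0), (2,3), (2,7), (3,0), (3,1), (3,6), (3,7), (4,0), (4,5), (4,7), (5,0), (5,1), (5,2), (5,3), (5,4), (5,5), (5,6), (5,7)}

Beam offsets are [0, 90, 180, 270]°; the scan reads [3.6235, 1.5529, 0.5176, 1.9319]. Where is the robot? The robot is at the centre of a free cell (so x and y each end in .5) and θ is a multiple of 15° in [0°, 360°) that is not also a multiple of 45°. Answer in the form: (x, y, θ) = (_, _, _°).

(x, y, θ) = (1.5, 5.5, 345°)

Enumerate (i+0.5, j+0.5, θ) over the 20 free cells and 16 admissible headings. For each, cast all 4 beams and compare to the given ranges.
  (2.5, 2.5, 255°): beam 1 = 1.5529 ≠ 3.6235 ✗
  (2.5, 4.5, 120°): beam 1 = 2.8868 ≠ 3.6235 ✗
  (1.5, 6.5, 165°): beam 1 = 0.5176 ≠ 3.6235 ✗
  (4.5, 4.5, 240°): beam 1 = 2.8868 ≠ 3.6235 ✗
  (2.5, 2.5, 300°): beam 1 = 1.0000 ≠ 3.6235 ✗
  …
  (1.5, 5.5, 345°): r_1=3.6235, r_2=1.5529, r_3=0.5176, r_4=1.9319 — all match ✓
Only this pose fits every beam.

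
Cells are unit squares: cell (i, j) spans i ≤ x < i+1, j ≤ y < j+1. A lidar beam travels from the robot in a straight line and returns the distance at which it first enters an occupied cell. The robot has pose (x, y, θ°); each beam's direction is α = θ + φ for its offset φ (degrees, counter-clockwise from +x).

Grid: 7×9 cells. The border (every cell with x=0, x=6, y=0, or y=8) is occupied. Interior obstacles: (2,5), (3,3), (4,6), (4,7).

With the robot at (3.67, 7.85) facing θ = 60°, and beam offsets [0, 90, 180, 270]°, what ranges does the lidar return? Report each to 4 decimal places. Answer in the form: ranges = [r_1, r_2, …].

beam 1: φ=0°, α=60°
  dir = (cos 60°, sin 60°) = (0.5000, 0.8660); from cell (3,7)
  next x-line at t=0.6600, next y-line at t=0.1732; Δt_x=2.0000, Δt_y=1.1547
    y: enter (3,8) at t=0.1732 ← occupied
  → r_1 = 0.1732
beam 2: φ=90°, α=150°
  dir = (cos 150°, sin 150°) = (-0.8660, 0.5000); from cell (3,7)
  next x-line at t=0.7736, next y-line at t=0.3000; Δt_x=1.1547, Δt_y=2.0000
    y: enter (3,8) at t=0.3000 ← occupied
  → r_2 = 0.3000
beam 3: φ=180°, α=240°
  dir = (cos 240°, sin 240°) = (-0.5000, -0.8660); from cell (3,7)
  next x-line at t=1.3400, next y-line at t=0.9815; Δt_x=2.0000, Δt_y=1.1547
    y: enter (3,6) at t=0.9815
    x: enter (2,6) at t=1.3400
    y: enter (2,5) at t=2.1362 ← occupied
  → r_3 = 2.1362
beam 4: φ=270°, α=330°
  dir = (cos 330°, sin 330°) = (0.8660, -0.5000); from cell (3,7)
  next x-line at t=0.3811, next y-line at t=1.7000; Δt_x=1.1547, Δt_y=2.0000
    x: enter (4,7) at t=0.3811 ← occupied
  → r_4 = 0.3811

ranges = [0.1732, 0.3000, 2.1362, 0.3811]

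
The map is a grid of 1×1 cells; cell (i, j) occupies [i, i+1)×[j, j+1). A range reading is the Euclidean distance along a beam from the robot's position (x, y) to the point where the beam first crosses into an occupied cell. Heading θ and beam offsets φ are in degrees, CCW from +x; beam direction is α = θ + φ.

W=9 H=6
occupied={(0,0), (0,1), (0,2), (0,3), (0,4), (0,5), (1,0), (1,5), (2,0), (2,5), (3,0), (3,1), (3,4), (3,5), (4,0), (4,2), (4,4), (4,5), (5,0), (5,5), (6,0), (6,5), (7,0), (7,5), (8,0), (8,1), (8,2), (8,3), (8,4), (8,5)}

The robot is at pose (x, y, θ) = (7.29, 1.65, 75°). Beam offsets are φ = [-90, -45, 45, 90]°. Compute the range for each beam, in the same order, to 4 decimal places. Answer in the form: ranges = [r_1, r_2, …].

ranges = [0.7350, 0.8198, 3.8682, 2.3708]

beam 1: φ=-90°, α=345°
  d=(0.9659,-0.2588)  start (7,1)  tX=0.7350 tY=2.5114  stride 1/|dx|=1.0353 1/|dy|=3.8637
    cross x-line → (8,1), t=0.7350 (wall)
  → r_1 = 0.7350
beam 2: φ=-45°, α=30°
  d=(0.8660,0.5000)  start (7,1)  tX=0.8198 tY=0.7000  stride 1/|dx|=1.1547 1/|dy|=2.0000
    cross y-line → (7,2), t=0.7000
    cross x-line → (8,2), t=0.8198 (wall)
  → r_2 = 0.8198
beam 3: φ=45°, α=120°
  d=(-0.5000,0.8660)  start (7,1)  tX=0.5800 tY=0.4041  stride 1/|dx|=2.0000 1/|dy|=1.1547
    cross y-line → (7,2), t=0.4041
    cross x-line → (6,2), t=0.5800
    cross y-line → (6,3), t=1.5588
    cross x-line → (5,3), t=2.5800
    cross y-line → (5,4), t=2.7135
    cross y-line → (5,5), t=3.8682 (wall)
  → r_3 = 3.8682
beam 4: φ=90°, α=165°
  d=(-0.9659,0.2588)  start (7,1)  tX=0.3002 tY=1.3523  stride 1/|dx|=1.0353 1/|dy|=3.8637
    cross x-line → (6,1), t=0.3002
    cross x-line → (5,1), t=1.3355
    cross y-line → (5,2), t=1.3523
    cross x-line → (4,2), t=2.3708 (wall)
  → r_4 = 2.3708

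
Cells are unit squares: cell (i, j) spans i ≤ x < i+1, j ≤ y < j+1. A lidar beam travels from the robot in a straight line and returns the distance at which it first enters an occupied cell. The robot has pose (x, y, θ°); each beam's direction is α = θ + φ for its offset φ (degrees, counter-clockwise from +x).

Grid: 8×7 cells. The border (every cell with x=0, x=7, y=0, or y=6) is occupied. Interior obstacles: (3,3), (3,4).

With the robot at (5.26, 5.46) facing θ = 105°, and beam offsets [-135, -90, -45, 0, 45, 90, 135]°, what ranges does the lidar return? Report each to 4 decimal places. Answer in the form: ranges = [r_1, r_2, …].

beam 1: φ=-135°, α=330°
  d=(0.8660,-0.5000)  start (5,5)  tX=0.8545 tY=0.9200  stride 1/|dx|=1.1547 1/|dy|=2.0000
    cross x-line → (6,5), t=0.8545
    cross y-line → (6,4), t=0.9200
    cross x-line → (7,4), t=2.0092 (wall)
  → r_1 = 2.0092
beam 2: φ=-90°, α=15°
  d=(0.9659,0.2588)  start (5,5)  tX=0.7661 tY=2.0864  stride 1/|dx|=1.0353 1/|dy|=3.8637
    cross x-line → (6,5), t=0.7661
    cross x-line → (7,5), t=1.8014 (wall)
  → r_2 = 1.8014
beam 3: φ=-45°, α=60°
  d=(0.5000,0.8660)  start (5,5)  tX=1.4800 tY=0.6235  stride 1/|dx|=2.0000 1/|dy|=1.1547
    cross y-line → (5,6), t=0.6235 (wall)
  → r_3 = 0.6235
beam 4: φ=0°, α=105°
  d=(-0.2588,0.9659)  start (5,5)  tX=1.0046 tY=0.5590  stride 1/|dx|=3.8637 1/|dy|=1.0353
    cross y-line → (5,6), t=0.5590 (wall)
  → r_4 = 0.5590
beam 5: φ=45°, α=150°
  d=(-0.8660,0.5000)  start (5,5)  tX=0.3002 tY=1.0800  stride 1/|dx|=1.1547 1/|dy|=2.0000
    cross x-line → (4,5), t=0.3002
    cross y-line → (4,6), t=1.0800 (wall)
  → r_5 = 1.0800
beam 6: φ=90°, α=195°
  d=(-0.9659,-0.2588)  start (5,5)  tX=0.2692 tY=1.7773  stride 1/|dx|=1.0353 1/|dy|=3.8637
    cross x-line → (4,5), t=0.2692
    cross x-line → (3,5), t=1.3044
    cross y-line → (3,4), t=1.7773 (wall)
  → r_6 = 1.7773
beam 7: φ=135°, α=240°
  d=(-0.5000,-0.8660)  start (5,5)  tX=0.5200 tY=0.5312  stride 1/|dx|=2.0000 1/|dy|=1.1547
    cross x-line → (4,5), t=0.5200
    cross y-line → (4,4), t=0.5312
    cross y-line → (4,3), t=1.6859
    cross x-line → (3,3), t=2.5200 (wall)
  → r_7 = 2.5200

ranges = [2.0092, 1.8014, 0.6235, 0.5590, 1.0800, 1.7773, 2.5200]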